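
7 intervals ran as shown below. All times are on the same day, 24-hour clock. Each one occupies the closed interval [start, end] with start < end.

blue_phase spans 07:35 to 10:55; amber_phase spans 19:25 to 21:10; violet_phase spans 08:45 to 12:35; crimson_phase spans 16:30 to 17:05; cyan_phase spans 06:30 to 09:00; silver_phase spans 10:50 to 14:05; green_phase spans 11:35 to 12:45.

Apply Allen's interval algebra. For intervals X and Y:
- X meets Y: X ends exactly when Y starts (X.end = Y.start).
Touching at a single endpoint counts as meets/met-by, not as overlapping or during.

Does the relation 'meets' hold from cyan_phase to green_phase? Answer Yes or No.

No

cyan_phase = [06:30, 09:00], green_phase = [11:35, 12:45].
Actual relation of cyan_phase to green_phase: before.
Asked whether 'meets' holds → No.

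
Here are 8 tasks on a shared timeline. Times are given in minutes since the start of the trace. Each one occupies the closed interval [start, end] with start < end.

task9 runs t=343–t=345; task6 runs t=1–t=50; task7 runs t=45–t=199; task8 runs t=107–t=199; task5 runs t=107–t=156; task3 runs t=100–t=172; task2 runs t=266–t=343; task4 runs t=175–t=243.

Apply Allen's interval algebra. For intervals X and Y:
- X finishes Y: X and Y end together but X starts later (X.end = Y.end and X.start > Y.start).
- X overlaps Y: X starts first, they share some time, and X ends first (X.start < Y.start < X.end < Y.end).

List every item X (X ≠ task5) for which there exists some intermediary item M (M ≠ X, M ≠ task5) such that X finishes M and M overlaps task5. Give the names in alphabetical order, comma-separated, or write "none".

Target task5 = [t=107, t=156].
Intermediaries M with M overlaps task5: none.
Union: none.

none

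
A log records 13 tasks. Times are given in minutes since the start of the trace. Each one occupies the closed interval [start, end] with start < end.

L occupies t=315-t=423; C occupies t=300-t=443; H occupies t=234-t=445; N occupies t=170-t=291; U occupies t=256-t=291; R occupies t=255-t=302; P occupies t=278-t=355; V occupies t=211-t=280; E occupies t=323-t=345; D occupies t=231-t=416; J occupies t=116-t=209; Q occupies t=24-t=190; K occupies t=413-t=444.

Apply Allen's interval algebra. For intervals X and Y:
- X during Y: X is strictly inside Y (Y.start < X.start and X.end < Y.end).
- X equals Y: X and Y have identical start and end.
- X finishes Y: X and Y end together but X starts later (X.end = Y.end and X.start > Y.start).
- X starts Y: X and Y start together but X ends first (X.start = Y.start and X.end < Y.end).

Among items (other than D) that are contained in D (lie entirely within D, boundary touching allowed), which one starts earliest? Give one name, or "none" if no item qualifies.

Target D = [t=231, t=416].
C [t=300, t=443] → overlapped-by → excluded.
E [t=323, t=345] → during → candidate.
H [t=234, t=445] → overlapped-by → excluded.
J [t=116, t=209] → before → excluded.
K [t=413, t=444] → overlapped-by → excluded.
L [t=315, t=423] → overlapped-by → excluded.
N [t=170, t=291] → overlaps → excluded.
P [t=278, t=355] → during → candidate.
Q [t=24, t=190] → before → excluded.
R [t=255, t=302] → during → candidate.
U [t=256, t=291] → during → candidate.
V [t=211, t=280] → overlaps → excluded.
Among candidates, earliest start is t=255 → R.

R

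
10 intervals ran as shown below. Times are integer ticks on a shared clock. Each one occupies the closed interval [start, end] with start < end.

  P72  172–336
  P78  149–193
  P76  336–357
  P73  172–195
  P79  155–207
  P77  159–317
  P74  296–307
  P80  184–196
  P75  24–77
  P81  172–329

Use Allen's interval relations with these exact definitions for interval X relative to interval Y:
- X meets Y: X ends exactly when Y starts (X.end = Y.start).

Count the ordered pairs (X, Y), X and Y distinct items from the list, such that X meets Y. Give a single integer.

Checking all 90 ordered pairs for relation 'meets'; matching pairs in alphabetical order:
(P72, P76): P72 meets P76 ✓
Count: 1.

1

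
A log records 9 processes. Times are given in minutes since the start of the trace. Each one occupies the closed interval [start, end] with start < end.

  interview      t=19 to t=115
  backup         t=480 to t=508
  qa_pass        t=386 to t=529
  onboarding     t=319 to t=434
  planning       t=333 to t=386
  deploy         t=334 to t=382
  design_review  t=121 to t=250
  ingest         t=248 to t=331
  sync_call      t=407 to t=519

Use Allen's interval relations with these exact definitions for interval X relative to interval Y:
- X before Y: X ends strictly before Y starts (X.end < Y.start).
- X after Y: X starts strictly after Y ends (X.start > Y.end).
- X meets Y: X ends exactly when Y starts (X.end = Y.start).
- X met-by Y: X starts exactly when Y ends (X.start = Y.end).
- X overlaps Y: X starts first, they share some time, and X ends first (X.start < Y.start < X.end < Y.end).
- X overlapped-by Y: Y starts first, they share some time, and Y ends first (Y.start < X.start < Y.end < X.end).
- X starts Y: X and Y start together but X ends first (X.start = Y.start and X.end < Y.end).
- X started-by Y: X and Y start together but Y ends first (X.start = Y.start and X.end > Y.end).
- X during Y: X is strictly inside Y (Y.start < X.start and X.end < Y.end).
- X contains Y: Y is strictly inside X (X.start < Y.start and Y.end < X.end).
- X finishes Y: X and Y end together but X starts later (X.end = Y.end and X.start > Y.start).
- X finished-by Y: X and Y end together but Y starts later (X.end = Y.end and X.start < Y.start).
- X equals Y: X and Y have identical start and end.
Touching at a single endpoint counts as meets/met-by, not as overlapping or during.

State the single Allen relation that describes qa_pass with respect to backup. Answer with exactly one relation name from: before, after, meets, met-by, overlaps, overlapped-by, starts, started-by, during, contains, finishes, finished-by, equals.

contains

qa_pass = [t=386, t=529]; backup = [t=480, t=508].
Compare endpoints: qa_pass.start < backup.start, qa_pass.start < backup.end, qa_pass.end > backup.start, qa_pass.end > backup.end.
That pattern is 'contains'.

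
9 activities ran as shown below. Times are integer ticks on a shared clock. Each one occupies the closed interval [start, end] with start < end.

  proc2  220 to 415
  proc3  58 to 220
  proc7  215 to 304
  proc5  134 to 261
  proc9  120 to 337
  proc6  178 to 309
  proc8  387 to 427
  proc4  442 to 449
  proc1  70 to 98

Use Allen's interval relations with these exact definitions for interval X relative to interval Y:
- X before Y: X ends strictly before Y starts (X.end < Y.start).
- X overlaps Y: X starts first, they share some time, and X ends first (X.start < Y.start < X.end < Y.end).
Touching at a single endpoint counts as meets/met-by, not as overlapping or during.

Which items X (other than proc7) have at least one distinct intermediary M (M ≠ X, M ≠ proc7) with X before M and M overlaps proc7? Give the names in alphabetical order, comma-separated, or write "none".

Target proc7 = [215, 304].
Intermediaries M with M overlaps proc7: proc3, proc5.
Via proc3 — items with X before proc3: none.
Via proc5 — items with X before proc5: proc1.
Union: proc1.

proc1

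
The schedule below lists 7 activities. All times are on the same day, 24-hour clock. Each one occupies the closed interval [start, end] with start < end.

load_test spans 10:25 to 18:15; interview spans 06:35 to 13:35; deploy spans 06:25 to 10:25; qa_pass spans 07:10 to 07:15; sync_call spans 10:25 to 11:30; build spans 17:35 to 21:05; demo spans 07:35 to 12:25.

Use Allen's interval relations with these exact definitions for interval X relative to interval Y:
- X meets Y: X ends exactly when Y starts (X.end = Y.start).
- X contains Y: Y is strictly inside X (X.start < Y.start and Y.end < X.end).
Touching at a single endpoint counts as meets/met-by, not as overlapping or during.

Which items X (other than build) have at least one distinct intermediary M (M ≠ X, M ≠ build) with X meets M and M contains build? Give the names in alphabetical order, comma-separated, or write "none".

none

Target build = [17:35, 21:05].
Intermediaries M with M contains build: none.
Union: none.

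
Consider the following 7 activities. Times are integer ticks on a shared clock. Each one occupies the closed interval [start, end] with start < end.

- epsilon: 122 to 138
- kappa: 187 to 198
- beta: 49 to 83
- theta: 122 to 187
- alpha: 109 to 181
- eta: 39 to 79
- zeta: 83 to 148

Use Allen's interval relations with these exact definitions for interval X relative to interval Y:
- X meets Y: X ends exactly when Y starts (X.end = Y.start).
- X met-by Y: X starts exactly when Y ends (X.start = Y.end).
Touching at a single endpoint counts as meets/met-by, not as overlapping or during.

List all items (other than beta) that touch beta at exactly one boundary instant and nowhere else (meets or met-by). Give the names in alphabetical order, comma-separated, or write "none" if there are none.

Target beta = [49, 83].
alpha [109, 181] → after → no.
epsilon [122, 138] → after → no.
eta [39, 79] → overlaps → no.
kappa [187, 198] → after → no.
theta [122, 187] → after → no.
zeta [83, 148] → met-by → yes.
Result: zeta.

zeta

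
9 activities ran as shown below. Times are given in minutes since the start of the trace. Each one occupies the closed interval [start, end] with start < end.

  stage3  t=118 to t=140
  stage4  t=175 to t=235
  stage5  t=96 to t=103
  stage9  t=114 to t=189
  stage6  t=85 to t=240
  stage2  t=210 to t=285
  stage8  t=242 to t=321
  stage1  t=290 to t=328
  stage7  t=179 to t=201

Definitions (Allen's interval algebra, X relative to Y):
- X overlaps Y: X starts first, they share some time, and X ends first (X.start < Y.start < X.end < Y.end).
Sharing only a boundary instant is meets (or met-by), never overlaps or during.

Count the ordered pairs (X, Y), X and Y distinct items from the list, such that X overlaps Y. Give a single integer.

6

Checking all 72 ordered pairs for relation 'overlaps'; matching pairs in alphabetical order:
(stage2, stage8): stage2 overlaps stage8 ✓
(stage4, stage2): stage4 overlaps stage2 ✓
(stage6, stage2): stage6 overlaps stage2 ✓
(stage8, stage1): stage8 overlaps stage1 ✓
(stage9, stage4): stage9 overlaps stage4 ✓
(stage9, stage7): stage9 overlaps stage7 ✓
Count: 6.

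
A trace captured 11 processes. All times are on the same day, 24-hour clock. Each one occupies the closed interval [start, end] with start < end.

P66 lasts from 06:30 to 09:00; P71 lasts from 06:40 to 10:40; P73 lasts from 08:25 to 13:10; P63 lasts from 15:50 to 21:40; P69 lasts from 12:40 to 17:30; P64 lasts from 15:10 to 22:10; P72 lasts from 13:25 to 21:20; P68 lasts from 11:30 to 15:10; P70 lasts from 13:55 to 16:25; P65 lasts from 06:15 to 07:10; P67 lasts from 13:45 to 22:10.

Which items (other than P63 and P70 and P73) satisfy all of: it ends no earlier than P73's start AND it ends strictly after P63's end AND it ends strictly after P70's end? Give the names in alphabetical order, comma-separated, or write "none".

P64, P67

Conditions: its end is no earlier than P73's start (X.end >= 08:25) AND its end is strictly after P63's end (X.end > 21:40) AND its end is strictly after P70's end (X.end > 16:25).
P64: end 22:10 >= 08:25? ✓; end 22:10 > 21:40? ✓; end 22:10 > 16:25? ✓ → yes.
P65: end 07:10 >= 08:25? ✗; end 07:10 > 21:40? ✗; end 07:10 > 16:25? ✗ → no.
P66: end 09:00 >= 08:25? ✓; end 09:00 > 21:40? ✗; end 09:00 > 16:25? ✗ → no.
P67: end 22:10 >= 08:25? ✓; end 22:10 > 21:40? ✓; end 22:10 > 16:25? ✓ → yes.
P68: end 15:10 >= 08:25? ✓; end 15:10 > 21:40? ✗; end 15:10 > 16:25? ✗ → no.
P69: end 17:30 >= 08:25? ✓; end 17:30 > 21:40? ✗; end 17:30 > 16:25? ✓ → no.
P71: end 10:40 >= 08:25? ✓; end 10:40 > 21:40? ✗; end 10:40 > 16:25? ✗ → no.
P72: end 21:20 >= 08:25? ✓; end 21:20 > 21:40? ✗; end 21:20 > 16:25? ✓ → no.
Result: P64, P67.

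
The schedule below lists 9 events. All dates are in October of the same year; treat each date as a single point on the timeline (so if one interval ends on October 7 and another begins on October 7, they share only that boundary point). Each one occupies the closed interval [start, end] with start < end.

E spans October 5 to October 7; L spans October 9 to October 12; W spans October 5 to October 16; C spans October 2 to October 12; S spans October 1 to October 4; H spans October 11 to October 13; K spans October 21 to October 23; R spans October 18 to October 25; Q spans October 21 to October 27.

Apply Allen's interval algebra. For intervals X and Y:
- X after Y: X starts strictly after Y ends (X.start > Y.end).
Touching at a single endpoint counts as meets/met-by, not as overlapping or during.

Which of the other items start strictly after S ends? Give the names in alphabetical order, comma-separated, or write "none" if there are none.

E, H, K, L, Q, R, W

Target S = [October 1, October 4].
C [October 2, October 12] → overlapped-by → no.
E [October 5, October 7] → after → yes.
H [October 11, October 13] → after → yes.
K [October 21, October 23] → after → yes.
L [October 9, October 12] → after → yes.
Q [October 21, October 27] → after → yes.
R [October 18, October 25] → after → yes.
W [October 5, October 16] → after → yes.
Result: E, H, K, L, Q, R, W.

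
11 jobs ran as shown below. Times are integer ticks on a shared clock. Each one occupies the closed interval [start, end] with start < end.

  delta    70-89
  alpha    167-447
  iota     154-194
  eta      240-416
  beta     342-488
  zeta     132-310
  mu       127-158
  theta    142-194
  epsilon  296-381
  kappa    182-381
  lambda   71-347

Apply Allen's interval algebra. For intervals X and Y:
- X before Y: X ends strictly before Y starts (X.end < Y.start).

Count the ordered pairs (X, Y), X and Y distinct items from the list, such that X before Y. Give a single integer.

21

Checking all 110 ordered pairs for relation 'before'; matching pairs in alphabetical order:
(delta, alpha): delta before alpha ✓
(delta, beta): delta before beta ✓
(delta, epsilon): delta before epsilon ✓
(delta, eta): delta before eta ✓
(delta, iota): delta before iota ✓
(delta, kappa): delta before kappa ✓
(delta, mu): delta before mu ✓
(delta, theta): delta before theta ✓
(delta, zeta): delta before zeta ✓
(iota, beta): iota before beta ✓
(iota, epsilon): iota before epsilon ✓
(iota, eta): iota before eta ✓
(mu, alpha): mu before alpha ✓
(mu, beta): mu before beta ✓
(mu, epsilon): mu before epsilon ✓
(mu, eta): mu before eta ✓
(mu, kappa): mu before kappa ✓
(theta, beta): theta before beta ✓
(theta, epsilon): theta before epsilon ✓
(theta, eta): theta before eta ✓
(zeta, beta): zeta before beta ✓
Count: 21.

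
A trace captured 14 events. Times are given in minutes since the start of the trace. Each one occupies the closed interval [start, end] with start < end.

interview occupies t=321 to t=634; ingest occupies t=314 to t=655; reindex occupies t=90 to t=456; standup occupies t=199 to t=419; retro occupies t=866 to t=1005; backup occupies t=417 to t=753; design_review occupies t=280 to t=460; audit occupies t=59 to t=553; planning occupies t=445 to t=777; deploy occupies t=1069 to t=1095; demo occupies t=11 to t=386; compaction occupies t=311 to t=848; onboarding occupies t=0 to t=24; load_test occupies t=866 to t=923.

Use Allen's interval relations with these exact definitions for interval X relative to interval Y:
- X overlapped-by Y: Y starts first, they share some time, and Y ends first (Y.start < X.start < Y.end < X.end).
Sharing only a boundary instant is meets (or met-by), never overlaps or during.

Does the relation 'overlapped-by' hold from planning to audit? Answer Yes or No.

planning = [t=445, t=777], audit = [t=59, t=553].
Actual relation of planning to audit: overlapped-by.
Asked whether 'overlapped-by' holds → Yes.

Yes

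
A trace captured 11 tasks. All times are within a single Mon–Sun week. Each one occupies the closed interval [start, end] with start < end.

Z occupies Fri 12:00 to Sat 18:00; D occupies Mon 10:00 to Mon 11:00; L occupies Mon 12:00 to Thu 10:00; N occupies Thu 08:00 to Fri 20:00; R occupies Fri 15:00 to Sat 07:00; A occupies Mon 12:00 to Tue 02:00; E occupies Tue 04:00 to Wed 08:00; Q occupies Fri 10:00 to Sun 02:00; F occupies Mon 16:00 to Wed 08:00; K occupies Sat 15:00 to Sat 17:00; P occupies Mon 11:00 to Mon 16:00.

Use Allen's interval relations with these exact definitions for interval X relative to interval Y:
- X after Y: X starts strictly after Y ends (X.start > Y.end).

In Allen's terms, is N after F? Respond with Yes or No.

Yes

N = [Thu 08:00, Fri 20:00], F = [Mon 16:00, Wed 08:00].
Actual relation of N to F: after.
Asked whether 'after' holds → Yes.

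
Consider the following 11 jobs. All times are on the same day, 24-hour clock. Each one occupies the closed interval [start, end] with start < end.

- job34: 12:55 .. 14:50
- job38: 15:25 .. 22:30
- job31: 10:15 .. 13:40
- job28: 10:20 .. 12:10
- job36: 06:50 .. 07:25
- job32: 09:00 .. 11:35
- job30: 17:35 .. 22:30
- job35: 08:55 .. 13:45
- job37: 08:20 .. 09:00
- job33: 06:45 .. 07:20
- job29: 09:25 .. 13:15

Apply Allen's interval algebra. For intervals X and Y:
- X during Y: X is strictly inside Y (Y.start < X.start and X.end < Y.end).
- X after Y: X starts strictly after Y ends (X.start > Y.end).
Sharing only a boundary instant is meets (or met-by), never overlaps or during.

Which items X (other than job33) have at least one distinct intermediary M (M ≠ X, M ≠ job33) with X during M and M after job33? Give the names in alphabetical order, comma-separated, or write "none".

Target job33 = [06:45, 07:20].
Intermediaries M with M after job33: job28, job29, job30, job31, job32, job34, job35, job37, job38.
Via job28 — items with X during job28: none.
Via job29 — items with X during job29: job28.
Via job30 — items with X during job30: none.
Via job31 — items with X during job31: job28.
Via job32 — items with X during job32: none.
Via job34 — items with X during job34: none.
Via job35 — items with X during job35: job28, job29, job31, job32.
Via job37 — items with X during job37: none.
Via job38 — items with X during job38: none.
Union: job28, job29, job31, job32.

job28, job29, job31, job32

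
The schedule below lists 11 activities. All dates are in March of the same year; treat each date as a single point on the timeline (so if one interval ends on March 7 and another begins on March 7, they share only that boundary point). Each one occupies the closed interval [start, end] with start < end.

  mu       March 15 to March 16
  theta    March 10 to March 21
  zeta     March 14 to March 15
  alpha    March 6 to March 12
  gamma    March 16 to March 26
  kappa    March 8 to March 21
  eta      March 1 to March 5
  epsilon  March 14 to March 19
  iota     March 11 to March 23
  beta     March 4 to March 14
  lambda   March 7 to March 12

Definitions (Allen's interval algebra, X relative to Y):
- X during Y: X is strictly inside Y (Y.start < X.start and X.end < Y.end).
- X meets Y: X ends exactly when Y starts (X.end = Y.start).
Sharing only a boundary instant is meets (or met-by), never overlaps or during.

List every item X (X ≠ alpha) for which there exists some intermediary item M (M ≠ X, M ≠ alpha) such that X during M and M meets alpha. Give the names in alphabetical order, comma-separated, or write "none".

none

Target alpha = [March 6, March 12].
Intermediaries M with M meets alpha: none.
Union: none.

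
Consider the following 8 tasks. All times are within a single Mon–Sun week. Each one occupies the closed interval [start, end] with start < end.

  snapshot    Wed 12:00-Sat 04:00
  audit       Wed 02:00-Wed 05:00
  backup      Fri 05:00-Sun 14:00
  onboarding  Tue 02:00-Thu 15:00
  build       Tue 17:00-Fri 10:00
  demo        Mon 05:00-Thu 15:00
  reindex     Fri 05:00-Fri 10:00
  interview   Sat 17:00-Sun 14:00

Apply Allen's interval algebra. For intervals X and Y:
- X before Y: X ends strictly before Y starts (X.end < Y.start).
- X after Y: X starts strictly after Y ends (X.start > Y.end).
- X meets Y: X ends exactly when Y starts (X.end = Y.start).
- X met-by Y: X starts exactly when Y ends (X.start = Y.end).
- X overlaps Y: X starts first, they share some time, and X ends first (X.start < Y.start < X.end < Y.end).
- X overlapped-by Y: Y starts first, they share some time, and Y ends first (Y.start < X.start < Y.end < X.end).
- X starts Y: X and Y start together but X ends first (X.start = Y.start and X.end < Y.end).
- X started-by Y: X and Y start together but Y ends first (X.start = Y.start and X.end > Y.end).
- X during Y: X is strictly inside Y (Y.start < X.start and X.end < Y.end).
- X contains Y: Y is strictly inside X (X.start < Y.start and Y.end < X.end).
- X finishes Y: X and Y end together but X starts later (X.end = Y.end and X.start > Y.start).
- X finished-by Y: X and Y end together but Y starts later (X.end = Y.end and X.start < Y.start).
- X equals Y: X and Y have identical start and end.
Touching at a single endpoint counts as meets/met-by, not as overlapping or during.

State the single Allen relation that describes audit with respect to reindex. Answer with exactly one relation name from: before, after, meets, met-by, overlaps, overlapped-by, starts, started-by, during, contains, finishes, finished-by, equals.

audit = [Wed 02:00, Wed 05:00]; reindex = [Fri 05:00, Fri 10:00].
Compare endpoints: audit.start < reindex.start, audit.start < reindex.end, audit.end < reindex.start, audit.end < reindex.end.
That pattern is 'before'.

before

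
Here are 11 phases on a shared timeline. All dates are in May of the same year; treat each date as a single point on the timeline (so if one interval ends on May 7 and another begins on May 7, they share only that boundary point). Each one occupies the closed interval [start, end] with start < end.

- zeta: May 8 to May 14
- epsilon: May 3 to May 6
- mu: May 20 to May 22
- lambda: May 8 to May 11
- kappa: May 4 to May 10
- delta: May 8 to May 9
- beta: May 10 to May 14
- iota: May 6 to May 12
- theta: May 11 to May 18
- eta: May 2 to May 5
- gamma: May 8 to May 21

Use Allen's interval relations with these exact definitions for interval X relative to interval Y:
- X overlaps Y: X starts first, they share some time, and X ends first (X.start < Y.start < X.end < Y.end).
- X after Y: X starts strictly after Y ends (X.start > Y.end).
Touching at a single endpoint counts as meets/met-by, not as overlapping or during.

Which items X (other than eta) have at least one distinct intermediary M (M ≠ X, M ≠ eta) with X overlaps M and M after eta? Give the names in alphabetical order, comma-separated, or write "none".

beta, gamma, iota, kappa, lambda, zeta

Target eta = [May 2, May 5].
Intermediaries M with M after eta: beta, delta, gamma, iota, lambda, mu, theta, zeta.
Via beta — items with X overlaps beta: iota, lambda.
Via delta — items with X overlaps delta: none.
Via gamma — items with X overlaps gamma: iota, kappa.
Via iota — items with X overlaps iota: kappa.
Via lambda — items with X overlaps lambda: kappa.
Via mu — items with X overlaps mu: gamma.
Via theta — items with X overlaps theta: beta, iota, zeta.
Via zeta — items with X overlaps zeta: iota, kappa.
Union: beta, gamma, iota, kappa, lambda, zeta.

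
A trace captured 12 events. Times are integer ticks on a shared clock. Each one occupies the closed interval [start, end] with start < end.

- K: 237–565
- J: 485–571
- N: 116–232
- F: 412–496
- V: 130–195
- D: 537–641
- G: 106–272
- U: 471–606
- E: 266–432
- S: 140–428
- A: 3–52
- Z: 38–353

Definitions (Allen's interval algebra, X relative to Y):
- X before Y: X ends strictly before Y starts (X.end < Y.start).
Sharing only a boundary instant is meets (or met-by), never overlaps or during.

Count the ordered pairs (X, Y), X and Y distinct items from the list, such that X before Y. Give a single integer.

Checking all 132 ordered pairs for relation 'before'; matching pairs in alphabetical order:
(A, D): A before D ✓
(A, E): A before E ✓
(A, F): A before F ✓
(A, G): A before G ✓
(A, J): A before J ✓
(A, K): A before K ✓
(A, N): A before N ✓
(A, S): A before S ✓
(A, U): A before U ✓
(A, V): A before V ✓
(E, D): E before D ✓
(E, J): E before J ✓
(E, U): E before U ✓
(F, D): F before D ✓
(G, D): G before D ✓
(G, F): G before F ✓
(G, J): G before J ✓
(G, U): G before U ✓
(N, D): N before D ✓
(N, E): N before E ✓
(N, F): N before F ✓
(N, J): N before J ✓
(N, K): N before K ✓
(N, U): N before U ✓
... plus 13 further pairs not listed.
Count: 37.

37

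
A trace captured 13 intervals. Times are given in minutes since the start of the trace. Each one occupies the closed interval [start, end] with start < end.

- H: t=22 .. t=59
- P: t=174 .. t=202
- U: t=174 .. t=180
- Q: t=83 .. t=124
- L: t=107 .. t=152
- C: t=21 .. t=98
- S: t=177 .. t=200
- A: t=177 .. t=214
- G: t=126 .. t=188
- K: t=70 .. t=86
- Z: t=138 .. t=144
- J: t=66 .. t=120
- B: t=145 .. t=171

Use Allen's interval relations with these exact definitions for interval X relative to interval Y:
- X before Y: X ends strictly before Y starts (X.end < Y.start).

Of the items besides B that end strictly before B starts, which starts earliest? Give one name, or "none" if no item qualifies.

Target B = [t=145, t=171].
A [t=177, t=214] → after → excluded.
C [t=21, t=98] → before → candidate.
G [t=126, t=188] → contains → excluded.
H [t=22, t=59] → before → candidate.
J [t=66, t=120] → before → candidate.
K [t=70, t=86] → before → candidate.
L [t=107, t=152] → overlaps → excluded.
P [t=174, t=202] → after → excluded.
Q [t=83, t=124] → before → candidate.
S [t=177, t=200] → after → excluded.
U [t=174, t=180] → after → excluded.
Z [t=138, t=144] → before → candidate.
Among candidates, earliest start is t=21 → C.

C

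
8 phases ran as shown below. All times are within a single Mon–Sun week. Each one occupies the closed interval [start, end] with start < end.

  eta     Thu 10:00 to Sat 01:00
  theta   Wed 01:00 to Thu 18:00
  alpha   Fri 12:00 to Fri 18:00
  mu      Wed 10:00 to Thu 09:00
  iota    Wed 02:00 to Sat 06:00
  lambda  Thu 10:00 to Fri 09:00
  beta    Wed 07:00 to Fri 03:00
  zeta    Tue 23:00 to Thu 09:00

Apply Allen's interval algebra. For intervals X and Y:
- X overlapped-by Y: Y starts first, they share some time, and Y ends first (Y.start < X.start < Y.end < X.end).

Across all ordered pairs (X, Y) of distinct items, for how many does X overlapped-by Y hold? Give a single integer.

Checking all 56 ordered pairs for relation 'overlapped-by'; matching pairs in alphabetical order:
(beta, theta): beta overlapped-by theta ✓
(beta, zeta): beta overlapped-by zeta ✓
(eta, beta): eta overlapped-by beta ✓
(eta, theta): eta overlapped-by theta ✓
(iota, theta): iota overlapped-by theta ✓
(iota, zeta): iota overlapped-by zeta ✓
(lambda, beta): lambda overlapped-by beta ✓
(lambda, theta): lambda overlapped-by theta ✓
(theta, zeta): theta overlapped-by zeta ✓
Count: 9.

9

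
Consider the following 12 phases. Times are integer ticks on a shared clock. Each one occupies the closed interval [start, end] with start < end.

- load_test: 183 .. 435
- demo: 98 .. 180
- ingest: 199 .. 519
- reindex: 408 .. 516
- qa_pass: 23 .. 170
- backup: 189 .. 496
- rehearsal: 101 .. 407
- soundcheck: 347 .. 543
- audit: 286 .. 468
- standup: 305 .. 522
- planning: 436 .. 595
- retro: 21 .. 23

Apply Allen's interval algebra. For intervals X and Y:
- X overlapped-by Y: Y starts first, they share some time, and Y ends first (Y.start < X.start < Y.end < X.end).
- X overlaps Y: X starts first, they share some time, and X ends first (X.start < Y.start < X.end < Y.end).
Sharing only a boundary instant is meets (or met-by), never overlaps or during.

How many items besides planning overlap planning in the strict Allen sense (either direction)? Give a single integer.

6

Target planning = [436, 595].
audit [286, 468] → overlaps → counts.
backup [189, 496] → overlaps → counts.
demo [98, 180] → before → no.
ingest [199, 519] → overlaps → counts.
load_test [183, 435] → before → no.
qa_pass [23, 170] → before → no.
rehearsal [101, 407] → before → no.
reindex [408, 516] → overlaps → counts.
retro [21, 23] → before → no.
soundcheck [347, 543] → overlaps → counts.
standup [305, 522] → overlaps → counts.
Total: 6.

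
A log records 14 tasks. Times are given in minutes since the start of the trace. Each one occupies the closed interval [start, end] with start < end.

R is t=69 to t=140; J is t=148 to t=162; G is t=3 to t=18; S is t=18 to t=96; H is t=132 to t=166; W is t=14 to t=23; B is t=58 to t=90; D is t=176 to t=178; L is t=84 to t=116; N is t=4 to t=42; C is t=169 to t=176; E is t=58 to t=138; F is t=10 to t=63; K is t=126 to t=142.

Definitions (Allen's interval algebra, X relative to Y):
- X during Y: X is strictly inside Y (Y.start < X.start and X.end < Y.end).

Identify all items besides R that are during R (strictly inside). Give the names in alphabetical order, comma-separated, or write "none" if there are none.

Target R = [t=69, t=140].
B [t=58, t=90] → overlaps → no.
C [t=169, t=176] → after → no.
D [t=176, t=178] → after → no.
E [t=58, t=138] → overlaps → no.
F [t=10, t=63] → before → no.
G [t=3, t=18] → before → no.
H [t=132, t=166] → overlapped-by → no.
J [t=148, t=162] → after → no.
K [t=126, t=142] → overlapped-by → no.
L [t=84, t=116] → during → yes.
N [t=4, t=42] → before → no.
S [t=18, t=96] → overlaps → no.
W [t=14, t=23] → before → no.
Result: L.

L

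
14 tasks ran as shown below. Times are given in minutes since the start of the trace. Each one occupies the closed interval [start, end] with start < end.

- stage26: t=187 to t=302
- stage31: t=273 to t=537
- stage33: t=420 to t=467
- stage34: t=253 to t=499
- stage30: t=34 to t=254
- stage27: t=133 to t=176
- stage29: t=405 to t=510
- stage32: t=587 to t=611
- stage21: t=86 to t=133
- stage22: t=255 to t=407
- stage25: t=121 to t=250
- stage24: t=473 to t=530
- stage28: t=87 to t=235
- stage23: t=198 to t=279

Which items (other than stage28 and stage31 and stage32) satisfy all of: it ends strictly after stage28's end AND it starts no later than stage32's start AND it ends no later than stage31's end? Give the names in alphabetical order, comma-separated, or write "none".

stage22, stage23, stage24, stage25, stage26, stage29, stage30, stage33, stage34

Conditions: its end is strictly after stage28's end (X.end > t=235) AND its start is no later than stage32's start (X.start <= t=587) AND its end is no later than stage31's end (X.end <= t=537).
stage21: end t=133 > t=235? ✗; start t=86 <= t=587? ✓; end t=133 <= t=537? ✓ → no.
stage22: end t=407 > t=235? ✓; start t=255 <= t=587? ✓; end t=407 <= t=537? ✓ → yes.
stage23: end t=279 > t=235? ✓; start t=198 <= t=587? ✓; end t=279 <= t=537? ✓ → yes.
stage24: end t=530 > t=235? ✓; start t=473 <= t=587? ✓; end t=530 <= t=537? ✓ → yes.
stage25: end t=250 > t=235? ✓; start t=121 <= t=587? ✓; end t=250 <= t=537? ✓ → yes.
stage26: end t=302 > t=235? ✓; start t=187 <= t=587? ✓; end t=302 <= t=537? ✓ → yes.
stage27: end t=176 > t=235? ✗; start t=133 <= t=587? ✓; end t=176 <= t=537? ✓ → no.
stage29: end t=510 > t=235? ✓; start t=405 <= t=587? ✓; end t=510 <= t=537? ✓ → yes.
stage30: end t=254 > t=235? ✓; start t=34 <= t=587? ✓; end t=254 <= t=537? ✓ → yes.
stage33: end t=467 > t=235? ✓; start t=420 <= t=587? ✓; end t=467 <= t=537? ✓ → yes.
stage34: end t=499 > t=235? ✓; start t=253 <= t=587? ✓; end t=499 <= t=537? ✓ → yes.
Result: stage22, stage23, stage24, stage25, stage26, stage29, stage30, stage33, stage34.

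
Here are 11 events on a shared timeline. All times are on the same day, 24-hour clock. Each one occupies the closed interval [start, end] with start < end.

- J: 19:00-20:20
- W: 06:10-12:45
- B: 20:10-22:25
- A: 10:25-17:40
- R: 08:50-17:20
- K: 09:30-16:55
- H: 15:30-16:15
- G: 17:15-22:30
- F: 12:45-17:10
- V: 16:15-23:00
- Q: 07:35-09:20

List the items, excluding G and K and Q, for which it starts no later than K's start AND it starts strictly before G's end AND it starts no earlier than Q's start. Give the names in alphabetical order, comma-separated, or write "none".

Conditions: its start is no later than K's start (X.start <= 09:30) AND its start is strictly before G's end (X.start < 22:30) AND its start is no earlier than Q's start (X.start >= 07:35).
A: start 10:25 <= 09:30? ✗; start 10:25 < 22:30? ✓; start 10:25 >= 07:35? ✓ → no.
B: start 20:10 <= 09:30? ✗; start 20:10 < 22:30? ✓; start 20:10 >= 07:35? ✓ → no.
F: start 12:45 <= 09:30? ✗; start 12:45 < 22:30? ✓; start 12:45 >= 07:35? ✓ → no.
H: start 15:30 <= 09:30? ✗; start 15:30 < 22:30? ✓; start 15:30 >= 07:35? ✓ → no.
J: start 19:00 <= 09:30? ✗; start 19:00 < 22:30? ✓; start 19:00 >= 07:35? ✓ → no.
R: start 08:50 <= 09:30? ✓; start 08:50 < 22:30? ✓; start 08:50 >= 07:35? ✓ → yes.
V: start 16:15 <= 09:30? ✗; start 16:15 < 22:30? ✓; start 16:15 >= 07:35? ✓ → no.
W: start 06:10 <= 09:30? ✓; start 06:10 < 22:30? ✓; start 06:10 >= 07:35? ✗ → no.
Result: R.

R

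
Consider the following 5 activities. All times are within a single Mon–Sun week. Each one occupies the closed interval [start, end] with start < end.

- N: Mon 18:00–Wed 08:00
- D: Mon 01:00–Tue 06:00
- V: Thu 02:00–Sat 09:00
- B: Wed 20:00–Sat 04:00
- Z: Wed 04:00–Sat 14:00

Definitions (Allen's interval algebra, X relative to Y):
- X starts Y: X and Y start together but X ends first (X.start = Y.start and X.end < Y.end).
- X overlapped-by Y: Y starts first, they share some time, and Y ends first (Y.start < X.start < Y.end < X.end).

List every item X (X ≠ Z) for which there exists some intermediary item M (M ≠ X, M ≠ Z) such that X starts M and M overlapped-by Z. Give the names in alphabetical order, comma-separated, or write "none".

none

Target Z = [Wed 04:00, Sat 14:00].
Intermediaries M with M overlapped-by Z: none.
Union: none.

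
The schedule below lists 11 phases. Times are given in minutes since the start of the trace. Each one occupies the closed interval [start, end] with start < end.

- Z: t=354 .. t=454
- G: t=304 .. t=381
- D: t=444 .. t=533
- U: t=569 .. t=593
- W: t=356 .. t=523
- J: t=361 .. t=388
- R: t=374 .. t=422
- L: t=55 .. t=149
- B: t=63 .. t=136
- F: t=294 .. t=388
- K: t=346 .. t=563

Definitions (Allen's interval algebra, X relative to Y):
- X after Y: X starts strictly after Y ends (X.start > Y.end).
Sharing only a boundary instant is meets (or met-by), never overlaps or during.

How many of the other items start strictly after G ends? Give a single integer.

2

Target G = [t=304, t=381].
B [t=63, t=136] → before → no.
D [t=444, t=533] → after → counts.
F [t=294, t=388] → contains → no.
J [t=361, t=388] → overlapped-by → no.
K [t=346, t=563] → overlapped-by → no.
L [t=55, t=149] → before → no.
R [t=374, t=422] → overlapped-by → no.
U [t=569, t=593] → after → counts.
W [t=356, t=523] → overlapped-by → no.
Z [t=354, t=454] → overlapped-by → no.
Total: 2.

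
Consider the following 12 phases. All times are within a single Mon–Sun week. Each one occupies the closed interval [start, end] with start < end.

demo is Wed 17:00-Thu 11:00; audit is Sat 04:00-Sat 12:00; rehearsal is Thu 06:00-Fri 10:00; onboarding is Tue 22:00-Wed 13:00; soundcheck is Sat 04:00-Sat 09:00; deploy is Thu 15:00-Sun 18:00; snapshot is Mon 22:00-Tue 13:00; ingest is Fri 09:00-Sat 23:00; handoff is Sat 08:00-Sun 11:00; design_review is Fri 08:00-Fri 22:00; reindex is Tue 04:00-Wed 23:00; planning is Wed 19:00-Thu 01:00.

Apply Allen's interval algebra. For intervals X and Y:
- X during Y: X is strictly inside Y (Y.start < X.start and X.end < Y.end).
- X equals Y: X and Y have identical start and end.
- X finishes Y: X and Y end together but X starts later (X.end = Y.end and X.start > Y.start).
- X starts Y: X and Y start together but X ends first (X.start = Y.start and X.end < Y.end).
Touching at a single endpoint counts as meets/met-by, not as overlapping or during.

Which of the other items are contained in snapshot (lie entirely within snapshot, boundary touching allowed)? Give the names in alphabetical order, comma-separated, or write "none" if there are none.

Target snapshot = [Mon 22:00, Tue 13:00].
audit [Sat 04:00, Sat 12:00] → after → no.
demo [Wed 17:00, Thu 11:00] → after → no.
deploy [Thu 15:00, Sun 18:00] → after → no.
design_review [Fri 08:00, Fri 22:00] → after → no.
handoff [Sat 08:00, Sun 11:00] → after → no.
ingest [Fri 09:00, Sat 23:00] → after → no.
onboarding [Tue 22:00, Wed 13:00] → after → no.
planning [Wed 19:00, Thu 01:00] → after → no.
rehearsal [Thu 06:00, Fri 10:00] → after → no.
reindex [Tue 04:00, Wed 23:00] → overlapped-by → no.
soundcheck [Sat 04:00, Sat 09:00] → after → no.
Result: none.

none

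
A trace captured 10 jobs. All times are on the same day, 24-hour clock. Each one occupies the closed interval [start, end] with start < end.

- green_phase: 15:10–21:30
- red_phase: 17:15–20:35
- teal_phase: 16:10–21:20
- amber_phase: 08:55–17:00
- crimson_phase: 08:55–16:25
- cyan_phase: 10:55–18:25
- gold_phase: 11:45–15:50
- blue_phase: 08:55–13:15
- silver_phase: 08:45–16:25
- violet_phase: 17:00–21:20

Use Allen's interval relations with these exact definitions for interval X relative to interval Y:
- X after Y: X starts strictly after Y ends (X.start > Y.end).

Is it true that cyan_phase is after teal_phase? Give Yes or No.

cyan_phase = [10:55, 18:25], teal_phase = [16:10, 21:20].
Actual relation of cyan_phase to teal_phase: overlaps.
Asked whether 'after' holds → No.

No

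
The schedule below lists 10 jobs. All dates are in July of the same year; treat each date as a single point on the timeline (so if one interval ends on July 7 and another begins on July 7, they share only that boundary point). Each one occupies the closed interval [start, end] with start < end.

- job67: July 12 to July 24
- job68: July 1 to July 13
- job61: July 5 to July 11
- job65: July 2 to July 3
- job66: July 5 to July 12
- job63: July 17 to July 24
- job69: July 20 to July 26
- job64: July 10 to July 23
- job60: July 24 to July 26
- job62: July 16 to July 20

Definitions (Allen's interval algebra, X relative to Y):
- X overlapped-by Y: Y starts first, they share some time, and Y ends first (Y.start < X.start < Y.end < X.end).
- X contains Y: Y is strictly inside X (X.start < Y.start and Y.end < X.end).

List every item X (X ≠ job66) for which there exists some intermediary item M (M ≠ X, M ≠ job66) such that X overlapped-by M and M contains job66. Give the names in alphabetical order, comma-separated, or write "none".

Target job66 = [July 5, July 12].
Intermediaries M with M contains job66: job68.
Via job68 — items with X overlapped-by job68: job64, job67.
Union: job64, job67.

job64, job67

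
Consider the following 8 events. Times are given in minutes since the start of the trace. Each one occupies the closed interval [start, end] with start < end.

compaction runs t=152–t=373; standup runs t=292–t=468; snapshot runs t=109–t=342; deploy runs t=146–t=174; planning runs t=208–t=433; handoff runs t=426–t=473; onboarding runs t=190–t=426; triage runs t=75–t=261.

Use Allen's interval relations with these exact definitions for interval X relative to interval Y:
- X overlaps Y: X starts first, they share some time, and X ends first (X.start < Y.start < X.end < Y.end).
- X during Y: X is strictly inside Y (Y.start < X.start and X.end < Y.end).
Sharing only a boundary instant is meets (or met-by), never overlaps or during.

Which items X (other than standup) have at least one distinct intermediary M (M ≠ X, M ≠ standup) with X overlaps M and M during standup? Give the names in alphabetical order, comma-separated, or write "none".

Target standup = [t=292, t=468].
Intermediaries M with M during standup: none.
Union: none.

none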